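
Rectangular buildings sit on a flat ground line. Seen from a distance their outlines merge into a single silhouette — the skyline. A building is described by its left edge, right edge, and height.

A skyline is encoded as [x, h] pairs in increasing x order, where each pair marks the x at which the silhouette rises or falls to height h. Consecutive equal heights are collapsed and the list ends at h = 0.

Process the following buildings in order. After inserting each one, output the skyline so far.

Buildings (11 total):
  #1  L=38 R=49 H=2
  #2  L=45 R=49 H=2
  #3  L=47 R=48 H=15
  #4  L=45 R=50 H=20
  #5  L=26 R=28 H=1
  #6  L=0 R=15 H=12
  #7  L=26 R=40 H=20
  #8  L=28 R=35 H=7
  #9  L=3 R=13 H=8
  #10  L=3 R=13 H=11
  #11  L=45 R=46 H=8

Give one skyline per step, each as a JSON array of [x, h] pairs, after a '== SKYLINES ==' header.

== SKYLINES ==
[[38,2],[49,0]]
[[38,2],[49,0]]
[[38,2],[47,15],[48,2],[49,0]]
[[38,2],[45,20],[50,0]]
[[26,1],[28,0],[38,2],[45,20],[50,0]]
[[0,12],[15,0],[26,1],[28,0],[38,2],[45,20],[50,0]]
[[0,12],[15,0],[26,20],[40,2],[45,20],[50,0]]
[[0,12],[15,0],[26,20],[40,2],[45,20],[50,0]]
[[0,12],[15,0],[26,20],[40,2],[45,20],[50,0]]
[[0,12],[15,0],[26,20],[40,2],[45,20],[50,0]]
[[0,12],[15,0],[26,20],[40,2],[45,20],[50,0]]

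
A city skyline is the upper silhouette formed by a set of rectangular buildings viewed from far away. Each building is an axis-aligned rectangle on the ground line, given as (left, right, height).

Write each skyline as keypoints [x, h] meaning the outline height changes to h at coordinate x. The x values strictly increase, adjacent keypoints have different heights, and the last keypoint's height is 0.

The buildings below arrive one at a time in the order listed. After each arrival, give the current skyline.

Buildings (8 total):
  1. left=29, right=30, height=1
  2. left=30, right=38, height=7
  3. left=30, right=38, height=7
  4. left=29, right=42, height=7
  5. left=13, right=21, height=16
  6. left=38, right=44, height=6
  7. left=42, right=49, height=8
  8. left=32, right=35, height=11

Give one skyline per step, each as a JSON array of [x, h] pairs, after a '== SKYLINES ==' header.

== SKYLINES ==
[[29,1],[30,0]]
[[29,1],[30,7],[38,0]]
[[29,1],[30,7],[38,0]]
[[29,7],[42,0]]
[[13,16],[21,0],[29,7],[42,0]]
[[13,16],[21,0],[29,7],[42,6],[44,0]]
[[13,16],[21,0],[29,7],[42,8],[49,0]]
[[13,16],[21,0],[29,7],[32,11],[35,7],[42,8],[49,0]]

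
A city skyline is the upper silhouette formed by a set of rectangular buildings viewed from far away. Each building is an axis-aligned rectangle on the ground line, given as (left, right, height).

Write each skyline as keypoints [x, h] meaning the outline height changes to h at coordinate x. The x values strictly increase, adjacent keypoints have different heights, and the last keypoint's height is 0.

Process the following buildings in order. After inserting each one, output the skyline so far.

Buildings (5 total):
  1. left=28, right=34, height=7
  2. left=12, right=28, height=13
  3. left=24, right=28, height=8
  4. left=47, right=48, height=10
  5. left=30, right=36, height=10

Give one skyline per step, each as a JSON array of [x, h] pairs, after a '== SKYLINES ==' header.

== SKYLINES ==
[[28,7],[34,0]]
[[12,13],[28,7],[34,0]]
[[12,13],[28,7],[34,0]]
[[12,13],[28,7],[34,0],[47,10],[48,0]]
[[12,13],[28,7],[30,10],[36,0],[47,10],[48,0]]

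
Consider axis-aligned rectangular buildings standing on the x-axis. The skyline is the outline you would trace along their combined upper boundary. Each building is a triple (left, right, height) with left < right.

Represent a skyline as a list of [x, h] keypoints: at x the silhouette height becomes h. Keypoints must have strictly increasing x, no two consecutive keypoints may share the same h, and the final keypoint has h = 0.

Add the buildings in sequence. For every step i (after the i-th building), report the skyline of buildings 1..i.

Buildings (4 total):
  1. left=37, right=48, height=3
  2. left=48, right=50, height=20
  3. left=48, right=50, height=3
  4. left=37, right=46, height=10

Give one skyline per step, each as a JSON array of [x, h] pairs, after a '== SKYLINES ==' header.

== SKYLINES ==
[[37,3],[48,0]]
[[37,3],[48,20],[50,0]]
[[37,3],[48,20],[50,0]]
[[37,10],[46,3],[48,20],[50,0]]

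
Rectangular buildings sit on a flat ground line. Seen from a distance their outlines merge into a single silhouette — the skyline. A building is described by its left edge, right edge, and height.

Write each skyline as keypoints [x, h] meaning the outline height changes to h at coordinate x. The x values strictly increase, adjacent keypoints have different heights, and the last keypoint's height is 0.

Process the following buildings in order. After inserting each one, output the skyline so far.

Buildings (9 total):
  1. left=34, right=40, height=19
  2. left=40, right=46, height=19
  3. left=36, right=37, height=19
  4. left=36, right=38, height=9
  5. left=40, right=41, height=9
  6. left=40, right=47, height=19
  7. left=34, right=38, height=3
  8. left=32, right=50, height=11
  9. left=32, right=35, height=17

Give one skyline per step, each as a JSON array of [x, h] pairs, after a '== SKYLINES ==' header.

== SKYLINES ==
[[34,19],[40,0]]
[[34,19],[46,0]]
[[34,19],[46,0]]
[[34,19],[46,0]]
[[34,19],[46,0]]
[[34,19],[47,0]]
[[34,19],[47,0]]
[[32,11],[34,19],[47,11],[50,0]]
[[32,17],[34,19],[47,11],[50,0]]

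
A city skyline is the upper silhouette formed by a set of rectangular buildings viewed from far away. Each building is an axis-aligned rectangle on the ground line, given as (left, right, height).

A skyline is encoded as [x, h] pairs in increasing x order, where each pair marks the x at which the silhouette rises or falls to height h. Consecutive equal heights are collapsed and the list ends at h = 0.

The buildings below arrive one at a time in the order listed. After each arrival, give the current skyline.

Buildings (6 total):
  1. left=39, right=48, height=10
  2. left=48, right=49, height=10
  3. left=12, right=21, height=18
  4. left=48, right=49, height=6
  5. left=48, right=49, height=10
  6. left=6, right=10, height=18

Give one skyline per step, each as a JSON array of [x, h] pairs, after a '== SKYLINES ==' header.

== SKYLINES ==
[[39,10],[48,0]]
[[39,10],[49,0]]
[[12,18],[21,0],[39,10],[49,0]]
[[12,18],[21,0],[39,10],[49,0]]
[[12,18],[21,0],[39,10],[49,0]]
[[6,18],[10,0],[12,18],[21,0],[39,10],[49,0]]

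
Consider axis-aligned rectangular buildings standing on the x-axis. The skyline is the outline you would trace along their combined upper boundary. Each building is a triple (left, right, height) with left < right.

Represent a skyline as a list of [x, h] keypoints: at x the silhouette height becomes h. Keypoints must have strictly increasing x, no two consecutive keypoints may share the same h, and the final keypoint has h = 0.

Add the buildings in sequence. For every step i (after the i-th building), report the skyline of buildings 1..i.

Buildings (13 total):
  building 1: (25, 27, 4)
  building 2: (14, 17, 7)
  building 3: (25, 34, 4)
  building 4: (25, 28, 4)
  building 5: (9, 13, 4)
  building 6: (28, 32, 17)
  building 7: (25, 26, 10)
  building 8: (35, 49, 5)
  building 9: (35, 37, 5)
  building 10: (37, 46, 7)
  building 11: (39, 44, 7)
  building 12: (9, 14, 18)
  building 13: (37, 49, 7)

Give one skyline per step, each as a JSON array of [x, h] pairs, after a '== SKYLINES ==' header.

== SKYLINES ==
[[25,4],[27,0]]
[[14,7],[17,0],[25,4],[27,0]]
[[14,7],[17,0],[25,4],[34,0]]
[[14,7],[17,0],[25,4],[34,0]]
[[9,4],[13,0],[14,7],[17,0],[25,4],[34,0]]
[[9,4],[13,0],[14,7],[17,0],[25,4],[28,17],[32,4],[34,0]]
[[9,4],[13,0],[14,7],[17,0],[25,10],[26,4],[28,17],[32,4],[34,0]]
[[9,4],[13,0],[14,7],[17,0],[25,10],[26,4],[28,17],[32,4],[34,0],[35,5],[49,0]]
[[9,4],[13,0],[14,7],[17,0],[25,10],[26,4],[28,17],[32,4],[34,0],[35,5],[49,0]]
[[9,4],[13,0],[14,7],[17,0],[25,10],[26,4],[28,17],[32,4],[34,0],[35,5],[37,7],[46,5],[49,0]]
[[9,4],[13,0],[14,7],[17,0],[25,10],[26,4],[28,17],[32,4],[34,0],[35,5],[37,7],[46,5],[49,0]]
[[9,18],[14,7],[17,0],[25,10],[26,4],[28,17],[32,4],[34,0],[35,5],[37,7],[46,5],[49,0]]
[[9,18],[14,7],[17,0],[25,10],[26,4],[28,17],[32,4],[34,0],[35,5],[37,7],[49,0]]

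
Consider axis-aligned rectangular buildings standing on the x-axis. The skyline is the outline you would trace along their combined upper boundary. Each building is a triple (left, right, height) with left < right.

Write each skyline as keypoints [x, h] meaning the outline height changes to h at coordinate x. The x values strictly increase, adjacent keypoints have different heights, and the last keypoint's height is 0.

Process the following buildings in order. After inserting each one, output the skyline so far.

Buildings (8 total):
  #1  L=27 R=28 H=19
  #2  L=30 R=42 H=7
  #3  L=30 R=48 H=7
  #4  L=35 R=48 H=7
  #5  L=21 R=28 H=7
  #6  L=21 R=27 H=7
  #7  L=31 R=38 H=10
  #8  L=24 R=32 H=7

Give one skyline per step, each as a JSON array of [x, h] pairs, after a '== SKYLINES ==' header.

== SKYLINES ==
[[27,19],[28,0]]
[[27,19],[28,0],[30,7],[42,0]]
[[27,19],[28,0],[30,7],[48,0]]
[[27,19],[28,0],[30,7],[48,0]]
[[21,7],[27,19],[28,0],[30,7],[48,0]]
[[21,7],[27,19],[28,0],[30,7],[48,0]]
[[21,7],[27,19],[28,0],[30,7],[31,10],[38,7],[48,0]]
[[21,7],[27,19],[28,7],[31,10],[38,7],[48,0]]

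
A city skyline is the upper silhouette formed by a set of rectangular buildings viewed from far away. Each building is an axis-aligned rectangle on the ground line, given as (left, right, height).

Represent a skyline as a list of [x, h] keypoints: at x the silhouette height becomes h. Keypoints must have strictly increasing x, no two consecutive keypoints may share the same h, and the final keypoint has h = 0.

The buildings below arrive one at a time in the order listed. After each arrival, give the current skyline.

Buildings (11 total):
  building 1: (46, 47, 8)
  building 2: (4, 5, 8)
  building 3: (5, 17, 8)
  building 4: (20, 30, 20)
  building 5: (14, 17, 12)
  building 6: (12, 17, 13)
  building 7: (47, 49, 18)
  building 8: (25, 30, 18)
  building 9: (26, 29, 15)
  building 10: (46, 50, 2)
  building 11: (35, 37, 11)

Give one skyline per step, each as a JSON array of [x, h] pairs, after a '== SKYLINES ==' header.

== SKYLINES ==
[[46,8],[47,0]]
[[4,8],[5,0],[46,8],[47,0]]
[[4,8],[17,0],[46,8],[47,0]]
[[4,8],[17,0],[20,20],[30,0],[46,8],[47,0]]
[[4,8],[14,12],[17,0],[20,20],[30,0],[46,8],[47,0]]
[[4,8],[12,13],[17,0],[20,20],[30,0],[46,8],[47,0]]
[[4,8],[12,13],[17,0],[20,20],[30,0],[46,8],[47,18],[49,0]]
[[4,8],[12,13],[17,0],[20,20],[30,0],[46,8],[47,18],[49,0]]
[[4,8],[12,13],[17,0],[20,20],[30,0],[46,8],[47,18],[49,0]]
[[4,8],[12,13],[17,0],[20,20],[30,0],[46,8],[47,18],[49,2],[50,0]]
[[4,8],[12,13],[17,0],[20,20],[30,0],[35,11],[37,0],[46,8],[47,18],[49,2],[50,0]]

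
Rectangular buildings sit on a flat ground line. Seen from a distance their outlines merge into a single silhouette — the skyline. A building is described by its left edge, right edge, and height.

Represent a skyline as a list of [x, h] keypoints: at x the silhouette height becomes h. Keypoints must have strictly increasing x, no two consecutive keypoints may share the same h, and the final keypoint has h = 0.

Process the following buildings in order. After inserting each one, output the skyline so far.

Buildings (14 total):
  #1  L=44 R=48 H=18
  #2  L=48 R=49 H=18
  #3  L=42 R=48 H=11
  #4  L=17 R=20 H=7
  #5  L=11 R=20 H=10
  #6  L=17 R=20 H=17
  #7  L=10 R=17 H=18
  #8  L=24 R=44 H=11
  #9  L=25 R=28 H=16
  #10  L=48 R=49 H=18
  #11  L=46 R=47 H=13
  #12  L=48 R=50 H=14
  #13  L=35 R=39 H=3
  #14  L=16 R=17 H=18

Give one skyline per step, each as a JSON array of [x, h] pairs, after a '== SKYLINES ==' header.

== SKYLINES ==
[[44,18],[48,0]]
[[44,18],[49,0]]
[[42,11],[44,18],[49,0]]
[[17,7],[20,0],[42,11],[44,18],[49,0]]
[[11,10],[20,0],[42,11],[44,18],[49,0]]
[[11,10],[17,17],[20,0],[42,11],[44,18],[49,0]]
[[10,18],[17,17],[20,0],[42,11],[44,18],[49,0]]
[[10,18],[17,17],[20,0],[24,11],[44,18],[49,0]]
[[10,18],[17,17],[20,0],[24,11],[25,16],[28,11],[44,18],[49,0]]
[[10,18],[17,17],[20,0],[24,11],[25,16],[28,11],[44,18],[49,0]]
[[10,18],[17,17],[20,0],[24,11],[25,16],[28,11],[44,18],[49,0]]
[[10,18],[17,17],[20,0],[24,11],[25,16],[28,11],[44,18],[49,14],[50,0]]
[[10,18],[17,17],[20,0],[24,11],[25,16],[28,11],[44,18],[49,14],[50,0]]
[[10,18],[17,17],[20,0],[24,11],[25,16],[28,11],[44,18],[49,14],[50,0]]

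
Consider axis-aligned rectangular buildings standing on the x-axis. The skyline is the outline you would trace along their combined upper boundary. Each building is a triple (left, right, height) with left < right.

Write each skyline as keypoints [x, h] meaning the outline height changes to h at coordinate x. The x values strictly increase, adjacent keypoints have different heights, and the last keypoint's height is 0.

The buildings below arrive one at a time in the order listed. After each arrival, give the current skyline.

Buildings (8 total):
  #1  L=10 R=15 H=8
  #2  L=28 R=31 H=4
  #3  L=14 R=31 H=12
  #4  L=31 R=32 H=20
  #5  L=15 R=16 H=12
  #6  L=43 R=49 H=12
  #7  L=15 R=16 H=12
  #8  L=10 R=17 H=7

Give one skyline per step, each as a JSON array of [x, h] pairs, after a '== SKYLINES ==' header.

== SKYLINES ==
[[10,8],[15,0]]
[[10,8],[15,0],[28,4],[31,0]]
[[10,8],[14,12],[31,0]]
[[10,8],[14,12],[31,20],[32,0]]
[[10,8],[14,12],[31,20],[32,0]]
[[10,8],[14,12],[31,20],[32,0],[43,12],[49,0]]
[[10,8],[14,12],[31,20],[32,0],[43,12],[49,0]]
[[10,8],[14,12],[31,20],[32,0],[43,12],[49,0]]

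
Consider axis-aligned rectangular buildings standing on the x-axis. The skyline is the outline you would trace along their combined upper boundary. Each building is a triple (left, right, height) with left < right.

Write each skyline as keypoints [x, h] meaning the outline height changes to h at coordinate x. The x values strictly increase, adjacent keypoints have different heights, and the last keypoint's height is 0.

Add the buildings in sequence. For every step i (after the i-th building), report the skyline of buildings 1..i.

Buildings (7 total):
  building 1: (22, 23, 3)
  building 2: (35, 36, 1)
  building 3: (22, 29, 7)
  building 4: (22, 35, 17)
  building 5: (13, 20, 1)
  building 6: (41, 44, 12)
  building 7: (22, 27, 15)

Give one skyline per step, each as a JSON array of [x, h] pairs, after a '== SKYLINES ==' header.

== SKYLINES ==
[[22,3],[23,0]]
[[22,3],[23,0],[35,1],[36,0]]
[[22,7],[29,0],[35,1],[36,0]]
[[22,17],[35,1],[36,0]]
[[13,1],[20,0],[22,17],[35,1],[36,0]]
[[13,1],[20,0],[22,17],[35,1],[36,0],[41,12],[44,0]]
[[13,1],[20,0],[22,17],[35,1],[36,0],[41,12],[44,0]]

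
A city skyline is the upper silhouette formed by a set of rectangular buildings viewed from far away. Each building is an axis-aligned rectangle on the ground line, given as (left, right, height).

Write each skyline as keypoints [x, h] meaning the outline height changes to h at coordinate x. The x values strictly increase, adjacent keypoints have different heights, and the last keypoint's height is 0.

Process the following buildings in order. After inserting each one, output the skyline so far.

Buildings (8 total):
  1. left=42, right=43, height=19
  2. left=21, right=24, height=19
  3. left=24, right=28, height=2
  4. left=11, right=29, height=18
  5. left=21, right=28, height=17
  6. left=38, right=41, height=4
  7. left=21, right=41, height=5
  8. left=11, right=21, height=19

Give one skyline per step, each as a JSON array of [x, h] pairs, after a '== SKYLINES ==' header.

== SKYLINES ==
[[42,19],[43,0]]
[[21,19],[24,0],[42,19],[43,0]]
[[21,19],[24,2],[28,0],[42,19],[43,0]]
[[11,18],[21,19],[24,18],[29,0],[42,19],[43,0]]
[[11,18],[21,19],[24,18],[29,0],[42,19],[43,0]]
[[11,18],[21,19],[24,18],[29,0],[38,4],[41,0],[42,19],[43,0]]
[[11,18],[21,19],[24,18],[29,5],[41,0],[42,19],[43,0]]
[[11,19],[24,18],[29,5],[41,0],[42,19],[43,0]]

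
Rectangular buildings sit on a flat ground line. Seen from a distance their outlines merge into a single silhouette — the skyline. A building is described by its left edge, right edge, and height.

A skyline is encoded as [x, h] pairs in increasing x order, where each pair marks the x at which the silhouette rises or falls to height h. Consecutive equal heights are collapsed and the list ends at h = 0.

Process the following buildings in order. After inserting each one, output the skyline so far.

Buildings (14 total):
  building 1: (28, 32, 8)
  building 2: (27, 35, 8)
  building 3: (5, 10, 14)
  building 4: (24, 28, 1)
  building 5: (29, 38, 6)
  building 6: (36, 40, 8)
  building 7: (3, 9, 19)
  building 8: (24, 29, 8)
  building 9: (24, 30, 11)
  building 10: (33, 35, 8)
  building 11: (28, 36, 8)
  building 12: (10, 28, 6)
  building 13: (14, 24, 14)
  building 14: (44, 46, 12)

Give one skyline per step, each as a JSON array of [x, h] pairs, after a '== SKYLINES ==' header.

== SKYLINES ==
[[28,8],[32,0]]
[[27,8],[35,0]]
[[5,14],[10,0],[27,8],[35,0]]
[[5,14],[10,0],[24,1],[27,8],[35,0]]
[[5,14],[10,0],[24,1],[27,8],[35,6],[38,0]]
[[5,14],[10,0],[24,1],[27,8],[35,6],[36,8],[40,0]]
[[3,19],[9,14],[10,0],[24,1],[27,8],[35,6],[36,8],[40,0]]
[[3,19],[9,14],[10,0],[24,8],[35,6],[36,8],[40,0]]
[[3,19],[9,14],[10,0],[24,11],[30,8],[35,6],[36,8],[40,0]]
[[3,19],[9,14],[10,0],[24,11],[30,8],[35,6],[36,8],[40,0]]
[[3,19],[9,14],[10,0],[24,11],[30,8],[40,0]]
[[3,19],[9,14],[10,6],[24,11],[30,8],[40,0]]
[[3,19],[9,14],[10,6],[14,14],[24,11],[30,8],[40,0]]
[[3,19],[9,14],[10,6],[14,14],[24,11],[30,8],[40,0],[44,12],[46,0]]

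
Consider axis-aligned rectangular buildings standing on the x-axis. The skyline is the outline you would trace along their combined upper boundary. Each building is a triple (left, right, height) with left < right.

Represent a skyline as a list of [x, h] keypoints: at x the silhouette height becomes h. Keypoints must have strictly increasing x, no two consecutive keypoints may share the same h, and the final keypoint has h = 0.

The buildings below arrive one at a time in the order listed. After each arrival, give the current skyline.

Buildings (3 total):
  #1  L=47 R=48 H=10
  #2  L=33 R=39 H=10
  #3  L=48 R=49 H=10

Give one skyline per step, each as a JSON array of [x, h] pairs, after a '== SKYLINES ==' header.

== SKYLINES ==
[[47,10],[48,0]]
[[33,10],[39,0],[47,10],[48,0]]
[[33,10],[39,0],[47,10],[49,0]]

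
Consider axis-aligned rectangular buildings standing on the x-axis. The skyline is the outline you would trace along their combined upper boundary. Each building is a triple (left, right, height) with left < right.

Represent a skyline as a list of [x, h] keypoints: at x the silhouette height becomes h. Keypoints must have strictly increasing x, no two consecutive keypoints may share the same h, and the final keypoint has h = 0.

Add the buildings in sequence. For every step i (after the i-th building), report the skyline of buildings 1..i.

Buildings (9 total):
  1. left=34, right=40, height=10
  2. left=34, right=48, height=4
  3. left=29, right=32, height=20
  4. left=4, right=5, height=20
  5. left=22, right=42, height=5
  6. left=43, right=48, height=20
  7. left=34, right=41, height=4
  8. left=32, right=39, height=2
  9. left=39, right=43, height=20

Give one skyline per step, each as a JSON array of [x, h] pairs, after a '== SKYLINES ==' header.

== SKYLINES ==
[[34,10],[40,0]]
[[34,10],[40,4],[48,0]]
[[29,20],[32,0],[34,10],[40,4],[48,0]]
[[4,20],[5,0],[29,20],[32,0],[34,10],[40,4],[48,0]]
[[4,20],[5,0],[22,5],[29,20],[32,5],[34,10],[40,5],[42,4],[48,0]]
[[4,20],[5,0],[22,5],[29,20],[32,5],[34,10],[40,5],[42,4],[43,20],[48,0]]
[[4,20],[5,0],[22,5],[29,20],[32,5],[34,10],[40,5],[42,4],[43,20],[48,0]]
[[4,20],[5,0],[22,5],[29,20],[32,5],[34,10],[40,5],[42,4],[43,20],[48,0]]
[[4,20],[5,0],[22,5],[29,20],[32,5],[34,10],[39,20],[48,0]]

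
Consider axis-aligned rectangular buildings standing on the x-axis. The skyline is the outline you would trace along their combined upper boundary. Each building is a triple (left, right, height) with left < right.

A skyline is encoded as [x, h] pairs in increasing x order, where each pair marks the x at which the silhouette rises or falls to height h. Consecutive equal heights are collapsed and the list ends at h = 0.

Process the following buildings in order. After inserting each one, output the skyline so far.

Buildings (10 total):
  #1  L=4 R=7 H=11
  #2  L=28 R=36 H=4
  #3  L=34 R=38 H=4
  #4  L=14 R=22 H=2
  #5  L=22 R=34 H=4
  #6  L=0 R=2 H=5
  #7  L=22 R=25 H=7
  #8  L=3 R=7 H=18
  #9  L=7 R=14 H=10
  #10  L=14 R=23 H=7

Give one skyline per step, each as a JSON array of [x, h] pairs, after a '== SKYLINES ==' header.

== SKYLINES ==
[[4,11],[7,0]]
[[4,11],[7,0],[28,4],[36,0]]
[[4,11],[7,0],[28,4],[38,0]]
[[4,11],[7,0],[14,2],[22,0],[28,4],[38,0]]
[[4,11],[7,0],[14,2],[22,4],[38,0]]
[[0,5],[2,0],[4,11],[7,0],[14,2],[22,4],[38,0]]
[[0,5],[2,0],[4,11],[7,0],[14,2],[22,7],[25,4],[38,0]]
[[0,5],[2,0],[3,18],[7,0],[14,2],[22,7],[25,4],[38,0]]
[[0,5],[2,0],[3,18],[7,10],[14,2],[22,7],[25,4],[38,0]]
[[0,5],[2,0],[3,18],[7,10],[14,7],[25,4],[38,0]]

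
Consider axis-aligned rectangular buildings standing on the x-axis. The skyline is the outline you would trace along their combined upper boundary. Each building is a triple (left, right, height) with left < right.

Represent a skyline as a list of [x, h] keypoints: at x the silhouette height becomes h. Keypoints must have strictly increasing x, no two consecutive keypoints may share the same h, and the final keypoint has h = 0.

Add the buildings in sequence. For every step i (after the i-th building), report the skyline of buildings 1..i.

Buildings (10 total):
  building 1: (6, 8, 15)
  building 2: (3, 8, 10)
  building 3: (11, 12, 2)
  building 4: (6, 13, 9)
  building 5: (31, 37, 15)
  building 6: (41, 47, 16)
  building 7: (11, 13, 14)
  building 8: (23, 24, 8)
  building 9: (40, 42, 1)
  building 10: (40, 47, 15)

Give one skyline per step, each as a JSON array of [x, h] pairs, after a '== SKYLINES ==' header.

== SKYLINES ==
[[6,15],[8,0]]
[[3,10],[6,15],[8,0]]
[[3,10],[6,15],[8,0],[11,2],[12,0]]
[[3,10],[6,15],[8,9],[13,0]]
[[3,10],[6,15],[8,9],[13,0],[31,15],[37,0]]
[[3,10],[6,15],[8,9],[13,0],[31,15],[37,0],[41,16],[47,0]]
[[3,10],[6,15],[8,9],[11,14],[13,0],[31,15],[37,0],[41,16],[47,0]]
[[3,10],[6,15],[8,9],[11,14],[13,0],[23,8],[24,0],[31,15],[37,0],[41,16],[47,0]]
[[3,10],[6,15],[8,9],[11,14],[13,0],[23,8],[24,0],[31,15],[37,0],[40,1],[41,16],[47,0]]
[[3,10],[6,15],[8,9],[11,14],[13,0],[23,8],[24,0],[31,15],[37,0],[40,15],[41,16],[47,0]]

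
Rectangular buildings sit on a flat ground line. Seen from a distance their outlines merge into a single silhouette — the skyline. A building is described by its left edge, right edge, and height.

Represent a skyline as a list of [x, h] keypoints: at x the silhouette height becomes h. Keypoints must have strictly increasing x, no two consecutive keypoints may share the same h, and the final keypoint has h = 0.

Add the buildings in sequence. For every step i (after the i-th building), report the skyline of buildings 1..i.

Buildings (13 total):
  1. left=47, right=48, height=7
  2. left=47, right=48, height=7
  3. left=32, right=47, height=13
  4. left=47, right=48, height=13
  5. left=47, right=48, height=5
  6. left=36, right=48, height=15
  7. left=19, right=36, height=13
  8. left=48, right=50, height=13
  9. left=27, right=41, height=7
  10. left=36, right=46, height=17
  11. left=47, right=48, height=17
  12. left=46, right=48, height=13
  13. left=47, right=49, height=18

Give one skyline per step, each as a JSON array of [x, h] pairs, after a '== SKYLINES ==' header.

== SKYLINES ==
[[47,7],[48,0]]
[[47,7],[48,0]]
[[32,13],[47,7],[48,0]]
[[32,13],[48,0]]
[[32,13],[48,0]]
[[32,13],[36,15],[48,0]]
[[19,13],[36,15],[48,0]]
[[19,13],[36,15],[48,13],[50,0]]
[[19,13],[36,15],[48,13],[50,0]]
[[19,13],[36,17],[46,15],[48,13],[50,0]]
[[19,13],[36,17],[46,15],[47,17],[48,13],[50,0]]
[[19,13],[36,17],[46,15],[47,17],[48,13],[50,0]]
[[19,13],[36,17],[46,15],[47,18],[49,13],[50,0]]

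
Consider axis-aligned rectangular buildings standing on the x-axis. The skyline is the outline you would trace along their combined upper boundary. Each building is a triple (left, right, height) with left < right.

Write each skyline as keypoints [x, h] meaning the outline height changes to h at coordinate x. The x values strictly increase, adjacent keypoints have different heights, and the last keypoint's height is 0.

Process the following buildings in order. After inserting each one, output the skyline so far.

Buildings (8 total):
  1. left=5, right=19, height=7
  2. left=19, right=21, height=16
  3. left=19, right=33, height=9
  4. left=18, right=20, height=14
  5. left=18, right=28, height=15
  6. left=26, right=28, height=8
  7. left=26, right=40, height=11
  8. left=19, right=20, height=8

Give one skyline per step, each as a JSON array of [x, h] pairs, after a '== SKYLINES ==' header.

== SKYLINES ==
[[5,7],[19,0]]
[[5,7],[19,16],[21,0]]
[[5,7],[19,16],[21,9],[33,0]]
[[5,7],[18,14],[19,16],[21,9],[33,0]]
[[5,7],[18,15],[19,16],[21,15],[28,9],[33,0]]
[[5,7],[18,15],[19,16],[21,15],[28,9],[33,0]]
[[5,7],[18,15],[19,16],[21,15],[28,11],[40,0]]
[[5,7],[18,15],[19,16],[21,15],[28,11],[40,0]]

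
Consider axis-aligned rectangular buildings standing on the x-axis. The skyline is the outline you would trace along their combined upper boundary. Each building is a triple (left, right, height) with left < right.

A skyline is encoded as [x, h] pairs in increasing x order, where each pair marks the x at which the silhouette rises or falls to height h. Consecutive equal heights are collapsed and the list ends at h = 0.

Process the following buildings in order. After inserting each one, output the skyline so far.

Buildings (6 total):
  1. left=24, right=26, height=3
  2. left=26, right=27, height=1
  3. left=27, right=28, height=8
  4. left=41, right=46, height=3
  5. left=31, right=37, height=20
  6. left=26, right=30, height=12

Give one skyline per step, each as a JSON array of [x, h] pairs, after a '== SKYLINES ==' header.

== SKYLINES ==
[[24,3],[26,0]]
[[24,3],[26,1],[27,0]]
[[24,3],[26,1],[27,8],[28,0]]
[[24,3],[26,1],[27,8],[28,0],[41,3],[46,0]]
[[24,3],[26,1],[27,8],[28,0],[31,20],[37,0],[41,3],[46,0]]
[[24,3],[26,12],[30,0],[31,20],[37,0],[41,3],[46,0]]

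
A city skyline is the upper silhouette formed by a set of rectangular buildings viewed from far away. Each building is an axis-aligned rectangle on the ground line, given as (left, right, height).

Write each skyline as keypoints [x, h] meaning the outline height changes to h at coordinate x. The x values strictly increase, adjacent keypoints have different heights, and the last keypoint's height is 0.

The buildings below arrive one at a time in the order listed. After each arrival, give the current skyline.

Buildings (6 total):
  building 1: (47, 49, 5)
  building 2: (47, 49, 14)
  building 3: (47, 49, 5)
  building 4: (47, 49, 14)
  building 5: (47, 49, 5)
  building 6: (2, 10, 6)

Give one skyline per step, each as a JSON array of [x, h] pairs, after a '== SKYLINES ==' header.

== SKYLINES ==
[[47,5],[49,0]]
[[47,14],[49,0]]
[[47,14],[49,0]]
[[47,14],[49,0]]
[[47,14],[49,0]]
[[2,6],[10,0],[47,14],[49,0]]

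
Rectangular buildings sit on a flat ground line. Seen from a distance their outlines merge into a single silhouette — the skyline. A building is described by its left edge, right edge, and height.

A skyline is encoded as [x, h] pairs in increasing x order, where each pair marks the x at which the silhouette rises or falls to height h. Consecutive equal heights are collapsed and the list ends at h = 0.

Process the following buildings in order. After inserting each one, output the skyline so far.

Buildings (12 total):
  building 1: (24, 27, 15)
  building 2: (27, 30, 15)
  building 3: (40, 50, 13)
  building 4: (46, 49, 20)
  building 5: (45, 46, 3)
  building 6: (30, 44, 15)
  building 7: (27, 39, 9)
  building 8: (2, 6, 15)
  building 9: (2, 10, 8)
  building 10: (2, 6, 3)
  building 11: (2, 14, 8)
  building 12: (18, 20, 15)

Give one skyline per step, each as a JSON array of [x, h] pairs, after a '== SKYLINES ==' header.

== SKYLINES ==
[[24,15],[27,0]]
[[24,15],[30,0]]
[[24,15],[30,0],[40,13],[50,0]]
[[24,15],[30,0],[40,13],[46,20],[49,13],[50,0]]
[[24,15],[30,0],[40,13],[46,20],[49,13],[50,0]]
[[24,15],[44,13],[46,20],[49,13],[50,0]]
[[24,15],[44,13],[46,20],[49,13],[50,0]]
[[2,15],[6,0],[24,15],[44,13],[46,20],[49,13],[50,0]]
[[2,15],[6,8],[10,0],[24,15],[44,13],[46,20],[49,13],[50,0]]
[[2,15],[6,8],[10,0],[24,15],[44,13],[46,20],[49,13],[50,0]]
[[2,15],[6,8],[14,0],[24,15],[44,13],[46,20],[49,13],[50,0]]
[[2,15],[6,8],[14,0],[18,15],[20,0],[24,15],[44,13],[46,20],[49,13],[50,0]]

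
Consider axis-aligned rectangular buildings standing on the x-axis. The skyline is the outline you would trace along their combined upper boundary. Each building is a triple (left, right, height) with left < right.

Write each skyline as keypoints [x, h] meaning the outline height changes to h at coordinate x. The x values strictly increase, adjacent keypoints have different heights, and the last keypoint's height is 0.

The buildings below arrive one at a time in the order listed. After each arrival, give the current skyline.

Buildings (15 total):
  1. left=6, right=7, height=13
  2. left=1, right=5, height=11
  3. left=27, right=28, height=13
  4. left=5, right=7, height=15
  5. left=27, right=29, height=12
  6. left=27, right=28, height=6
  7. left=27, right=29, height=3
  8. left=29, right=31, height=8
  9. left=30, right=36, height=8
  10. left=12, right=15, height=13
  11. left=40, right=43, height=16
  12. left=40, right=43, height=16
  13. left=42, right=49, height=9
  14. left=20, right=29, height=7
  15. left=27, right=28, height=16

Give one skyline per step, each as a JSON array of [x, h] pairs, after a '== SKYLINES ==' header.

== SKYLINES ==
[[6,13],[7,0]]
[[1,11],[5,0],[6,13],[7,0]]
[[1,11],[5,0],[6,13],[7,0],[27,13],[28,0]]
[[1,11],[5,15],[7,0],[27,13],[28,0]]
[[1,11],[5,15],[7,0],[27,13],[28,12],[29,0]]
[[1,11],[5,15],[7,0],[27,13],[28,12],[29,0]]
[[1,11],[5,15],[7,0],[27,13],[28,12],[29,0]]
[[1,11],[5,15],[7,0],[27,13],[28,12],[29,8],[31,0]]
[[1,11],[5,15],[7,0],[27,13],[28,12],[29,8],[36,0]]
[[1,11],[5,15],[7,0],[12,13],[15,0],[27,13],[28,12],[29,8],[36,0]]
[[1,11],[5,15],[7,0],[12,13],[15,0],[27,13],[28,12],[29,8],[36,0],[40,16],[43,0]]
[[1,11],[5,15],[7,0],[12,13],[15,0],[27,13],[28,12],[29,8],[36,0],[40,16],[43,0]]
[[1,11],[5,15],[7,0],[12,13],[15,0],[27,13],[28,12],[29,8],[36,0],[40,16],[43,9],[49,0]]
[[1,11],[5,15],[7,0],[12,13],[15,0],[20,7],[27,13],[28,12],[29,8],[36,0],[40,16],[43,9],[49,0]]
[[1,11],[5,15],[7,0],[12,13],[15,0],[20,7],[27,16],[28,12],[29,8],[36,0],[40,16],[43,9],[49,0]]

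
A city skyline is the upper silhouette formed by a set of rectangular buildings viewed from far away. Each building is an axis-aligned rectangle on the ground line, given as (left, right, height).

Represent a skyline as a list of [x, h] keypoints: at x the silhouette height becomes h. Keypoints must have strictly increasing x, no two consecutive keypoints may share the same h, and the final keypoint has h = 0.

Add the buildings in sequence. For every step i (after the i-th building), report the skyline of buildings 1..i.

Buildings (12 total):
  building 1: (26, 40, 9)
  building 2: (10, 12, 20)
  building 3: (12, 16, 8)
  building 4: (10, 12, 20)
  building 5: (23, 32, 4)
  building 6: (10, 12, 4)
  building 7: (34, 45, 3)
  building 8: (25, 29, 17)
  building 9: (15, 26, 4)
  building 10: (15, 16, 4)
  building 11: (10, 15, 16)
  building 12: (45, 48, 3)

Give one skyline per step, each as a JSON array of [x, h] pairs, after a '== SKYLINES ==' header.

== SKYLINES ==
[[26,9],[40,0]]
[[10,20],[12,0],[26,9],[40,0]]
[[10,20],[12,8],[16,0],[26,9],[40,0]]
[[10,20],[12,8],[16,0],[26,9],[40,0]]
[[10,20],[12,8],[16,0],[23,4],[26,9],[40,0]]
[[10,20],[12,8],[16,0],[23,4],[26,9],[40,0]]
[[10,20],[12,8],[16,0],[23,4],[26,9],[40,3],[45,0]]
[[10,20],[12,8],[16,0],[23,4],[25,17],[29,9],[40,3],[45,0]]
[[10,20],[12,8],[16,4],[25,17],[29,9],[40,3],[45,0]]
[[10,20],[12,8],[16,4],[25,17],[29,9],[40,3],[45,0]]
[[10,20],[12,16],[15,8],[16,4],[25,17],[29,9],[40,3],[45,0]]
[[10,20],[12,16],[15,8],[16,4],[25,17],[29,9],[40,3],[48,0]]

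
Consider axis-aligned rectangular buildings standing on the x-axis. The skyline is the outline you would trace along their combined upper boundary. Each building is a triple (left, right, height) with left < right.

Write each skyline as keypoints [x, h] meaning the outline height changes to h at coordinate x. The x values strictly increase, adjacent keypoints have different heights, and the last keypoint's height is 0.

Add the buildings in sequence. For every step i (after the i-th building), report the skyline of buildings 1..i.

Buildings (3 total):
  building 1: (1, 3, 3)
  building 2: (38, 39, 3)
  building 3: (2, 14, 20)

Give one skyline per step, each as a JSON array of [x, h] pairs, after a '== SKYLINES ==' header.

== SKYLINES ==
[[1,3],[3,0]]
[[1,3],[3,0],[38,3],[39,0]]
[[1,3],[2,20],[14,0],[38,3],[39,0]]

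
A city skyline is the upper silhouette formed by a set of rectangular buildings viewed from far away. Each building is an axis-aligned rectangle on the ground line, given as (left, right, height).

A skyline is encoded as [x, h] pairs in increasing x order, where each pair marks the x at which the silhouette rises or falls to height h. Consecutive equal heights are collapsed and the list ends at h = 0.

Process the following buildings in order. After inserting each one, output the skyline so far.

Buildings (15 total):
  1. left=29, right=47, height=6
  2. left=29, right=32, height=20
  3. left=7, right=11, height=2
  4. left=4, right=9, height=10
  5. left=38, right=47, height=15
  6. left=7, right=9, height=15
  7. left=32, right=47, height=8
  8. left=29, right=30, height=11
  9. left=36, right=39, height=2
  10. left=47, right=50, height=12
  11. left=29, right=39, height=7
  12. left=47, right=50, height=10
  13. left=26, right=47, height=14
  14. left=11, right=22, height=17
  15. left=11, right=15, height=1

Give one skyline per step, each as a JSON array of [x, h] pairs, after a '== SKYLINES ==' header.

== SKYLINES ==
[[29,6],[47,0]]
[[29,20],[32,6],[47,0]]
[[7,2],[11,0],[29,20],[32,6],[47,0]]
[[4,10],[9,2],[11,0],[29,20],[32,6],[47,0]]
[[4,10],[9,2],[11,0],[29,20],[32,6],[38,15],[47,0]]
[[4,10],[7,15],[9,2],[11,0],[29,20],[32,6],[38,15],[47,0]]
[[4,10],[7,15],[9,2],[11,0],[29,20],[32,8],[38,15],[47,0]]
[[4,10],[7,15],[9,2],[11,0],[29,20],[32,8],[38,15],[47,0]]
[[4,10],[7,15],[9,2],[11,0],[29,20],[32,8],[38,15],[47,0]]
[[4,10],[7,15],[9,2],[11,0],[29,20],[32,8],[38,15],[47,12],[50,0]]
[[4,10],[7,15],[9,2],[11,0],[29,20],[32,8],[38,15],[47,12],[50,0]]
[[4,10],[7,15],[9,2],[11,0],[29,20],[32,8],[38,15],[47,12],[50,0]]
[[4,10],[7,15],[9,2],[11,0],[26,14],[29,20],[32,14],[38,15],[47,12],[50,0]]
[[4,10],[7,15],[9,2],[11,17],[22,0],[26,14],[29,20],[32,14],[38,15],[47,12],[50,0]]
[[4,10],[7,15],[9,2],[11,17],[22,0],[26,14],[29,20],[32,14],[38,15],[47,12],[50,0]]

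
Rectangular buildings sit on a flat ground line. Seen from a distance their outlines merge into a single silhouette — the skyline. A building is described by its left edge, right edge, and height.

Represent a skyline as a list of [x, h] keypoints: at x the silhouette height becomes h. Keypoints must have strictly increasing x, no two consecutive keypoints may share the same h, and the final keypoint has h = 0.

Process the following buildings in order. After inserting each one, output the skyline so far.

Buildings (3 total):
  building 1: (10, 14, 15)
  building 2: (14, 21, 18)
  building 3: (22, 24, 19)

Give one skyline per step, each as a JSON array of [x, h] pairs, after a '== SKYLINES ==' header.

== SKYLINES ==
[[10,15],[14,0]]
[[10,15],[14,18],[21,0]]
[[10,15],[14,18],[21,0],[22,19],[24,0]]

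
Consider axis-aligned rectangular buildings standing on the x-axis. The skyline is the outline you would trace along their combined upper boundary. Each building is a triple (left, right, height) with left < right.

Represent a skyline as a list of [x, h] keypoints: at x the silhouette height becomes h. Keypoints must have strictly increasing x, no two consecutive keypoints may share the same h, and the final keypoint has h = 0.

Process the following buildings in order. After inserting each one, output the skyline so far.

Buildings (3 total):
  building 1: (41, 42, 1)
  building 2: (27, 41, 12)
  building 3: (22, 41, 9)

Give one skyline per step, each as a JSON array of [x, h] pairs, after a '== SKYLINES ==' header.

== SKYLINES ==
[[41,1],[42,0]]
[[27,12],[41,1],[42,0]]
[[22,9],[27,12],[41,1],[42,0]]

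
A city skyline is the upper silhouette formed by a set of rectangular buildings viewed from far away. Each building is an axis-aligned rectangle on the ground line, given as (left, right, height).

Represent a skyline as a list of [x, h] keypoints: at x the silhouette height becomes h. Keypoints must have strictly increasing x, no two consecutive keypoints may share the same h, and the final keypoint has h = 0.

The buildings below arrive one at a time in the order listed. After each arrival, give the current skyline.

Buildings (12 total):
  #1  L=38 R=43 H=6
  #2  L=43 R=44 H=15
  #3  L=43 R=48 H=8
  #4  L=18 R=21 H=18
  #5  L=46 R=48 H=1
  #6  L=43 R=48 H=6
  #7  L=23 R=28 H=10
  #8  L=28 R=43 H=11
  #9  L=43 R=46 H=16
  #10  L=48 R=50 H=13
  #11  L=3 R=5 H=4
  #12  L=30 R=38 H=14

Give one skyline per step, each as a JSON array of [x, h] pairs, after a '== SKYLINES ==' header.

== SKYLINES ==
[[38,6],[43,0]]
[[38,6],[43,15],[44,0]]
[[38,6],[43,15],[44,8],[48,0]]
[[18,18],[21,0],[38,6],[43,15],[44,8],[48,0]]
[[18,18],[21,0],[38,6],[43,15],[44,8],[48,0]]
[[18,18],[21,0],[38,6],[43,15],[44,8],[48,0]]
[[18,18],[21,0],[23,10],[28,0],[38,6],[43,15],[44,8],[48,0]]
[[18,18],[21,0],[23,10],[28,11],[43,15],[44,8],[48,0]]
[[18,18],[21,0],[23,10],[28,11],[43,16],[46,8],[48,0]]
[[18,18],[21,0],[23,10],[28,11],[43,16],[46,8],[48,13],[50,0]]
[[3,4],[5,0],[18,18],[21,0],[23,10],[28,11],[43,16],[46,8],[48,13],[50,0]]
[[3,4],[5,0],[18,18],[21,0],[23,10],[28,11],[30,14],[38,11],[43,16],[46,8],[48,13],[50,0]]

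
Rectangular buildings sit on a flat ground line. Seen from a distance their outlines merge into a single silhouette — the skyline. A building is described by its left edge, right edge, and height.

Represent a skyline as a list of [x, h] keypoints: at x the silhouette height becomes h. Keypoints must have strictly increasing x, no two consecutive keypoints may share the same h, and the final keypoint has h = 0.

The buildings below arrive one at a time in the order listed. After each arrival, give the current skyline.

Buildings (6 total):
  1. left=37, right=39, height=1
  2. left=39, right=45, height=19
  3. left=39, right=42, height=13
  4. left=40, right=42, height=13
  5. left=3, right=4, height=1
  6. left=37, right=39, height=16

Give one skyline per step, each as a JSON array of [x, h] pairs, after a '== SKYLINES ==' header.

== SKYLINES ==
[[37,1],[39,0]]
[[37,1],[39,19],[45,0]]
[[37,1],[39,19],[45,0]]
[[37,1],[39,19],[45,0]]
[[3,1],[4,0],[37,1],[39,19],[45,0]]
[[3,1],[4,0],[37,16],[39,19],[45,0]]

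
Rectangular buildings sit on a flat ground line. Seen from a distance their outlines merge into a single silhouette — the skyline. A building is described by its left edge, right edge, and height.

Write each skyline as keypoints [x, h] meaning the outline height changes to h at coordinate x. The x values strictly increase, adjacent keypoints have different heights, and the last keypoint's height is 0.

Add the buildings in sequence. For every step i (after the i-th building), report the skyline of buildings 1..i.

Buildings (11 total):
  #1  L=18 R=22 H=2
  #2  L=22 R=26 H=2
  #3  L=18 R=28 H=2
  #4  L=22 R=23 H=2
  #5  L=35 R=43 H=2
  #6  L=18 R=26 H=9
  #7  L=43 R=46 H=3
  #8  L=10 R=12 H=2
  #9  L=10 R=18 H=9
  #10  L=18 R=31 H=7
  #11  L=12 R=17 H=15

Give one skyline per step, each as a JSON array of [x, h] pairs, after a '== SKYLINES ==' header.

== SKYLINES ==
[[18,2],[22,0]]
[[18,2],[26,0]]
[[18,2],[28,0]]
[[18,2],[28,0]]
[[18,2],[28,0],[35,2],[43,0]]
[[18,9],[26,2],[28,0],[35,2],[43,0]]
[[18,9],[26,2],[28,0],[35,2],[43,3],[46,0]]
[[10,2],[12,0],[18,9],[26,2],[28,0],[35,2],[43,3],[46,0]]
[[10,9],[26,2],[28,0],[35,2],[43,3],[46,0]]
[[10,9],[26,7],[31,0],[35,2],[43,3],[46,0]]
[[10,9],[12,15],[17,9],[26,7],[31,0],[35,2],[43,3],[46,0]]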